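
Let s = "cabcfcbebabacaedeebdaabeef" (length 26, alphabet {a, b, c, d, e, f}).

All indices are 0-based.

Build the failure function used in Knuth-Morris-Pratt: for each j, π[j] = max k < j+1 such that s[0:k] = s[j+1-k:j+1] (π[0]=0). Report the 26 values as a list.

[0, 0, 0, 1, 0, 1, 0, 0, 0, 0, 0, 0, 1, 2, 0, 0, 0, 0, 0, 0, 0, 0, 0, 0, 0, 0]

π[0] = 0
j=1 s[j]='a': π[1]=0 (border '')
j=2 s[j]='b': π[2]=0 (border '')
j=3 s[j]='c': π[3]=1 (border 'c')
j=4 s[j]='f': k: 1→0; π[4]=0 (border '')
j=5 s[j]='c': π[5]=1 (border 'c')
j=6 s[j]='b': k: 1→0; π[6]=0 (border '')
j=7 s[j]='e': π[7]=0 (border '')
j=8 s[j]='b': π[8]=0 (border '')
j=9 s[j]='a': π[9]=0 (border '')
j=10 s[j]='b': π[10]=0 (border '')
j=11 s[j]='a': π[11]=0 (border '')
j=12 s[j]='c': π[12]=1 (border 'c')
j=13 s[j]='a': π[13]=2 (border 'ca')
j=14 s[j]='e': k: 2→0; π[14]=0 (border '')
j=15 s[j]='d': π[15]=0 (border '')
j=16 s[j]='e': π[16]=0 (border '')
j=17 s[j]='e': π[17]=0 (border '')
j=18 s[j]='b': π[18]=0 (border '')
j=19 s[j]='d': π[19]=0 (border '')
j=20 s[j]='a': π[20]=0 (border '')
j=21 s[j]='a': π[21]=0 (border '')
j=22 s[j]='b': π[22]=0 (border '')
j=23 s[j]='e': π[23]=0 (border '')
j=24 s[j]='e': π[24]=0 (border '')
j=25 s[j]='f': π[25]=0 (border '')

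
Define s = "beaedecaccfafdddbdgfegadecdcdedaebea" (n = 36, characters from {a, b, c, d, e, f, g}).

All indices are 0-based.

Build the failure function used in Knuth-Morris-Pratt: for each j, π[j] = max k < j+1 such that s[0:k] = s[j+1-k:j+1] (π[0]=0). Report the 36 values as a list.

π[0] = 0
j=1 s[j]='e': π[1]=0 (border '')
j=2 s[j]='a': π[2]=0 (border '')
j=3 s[j]='e': π[3]=0 (border '')
j=4 s[j]='d': π[4]=0 (border '')
j=5 s[j]='e': π[5]=0 (border '')
j=6 s[j]='c': π[6]=0 (border '')
j=7 s[j]='a': π[7]=0 (border '')
j=8 s[j]='c': π[8]=0 (border '')
j=9 s[j]='c': π[9]=0 (border '')
j=10 s[j]='f': π[10]=0 (border '')
j=11 s[j]='a': π[11]=0 (border '')
j=12 s[j]='f': π[12]=0 (border '')
j=13 s[j]='d': π[13]=0 (border '')
j=14 s[j]='d': π[14]=0 (border '')
j=15 s[j]='d': π[15]=0 (border '')
j=16 s[j]='b': π[16]=1 (border 'b')
j=17 s[j]='d': k: 1→0; π[17]=0 (border '')
j=18 s[j]='g': π[18]=0 (border '')
j=19 s[j]='f': π[19]=0 (border '')
j=20 s[j]='e': π[20]=0 (border '')
j=21 s[j]='g': π[21]=0 (border '')
j=22 s[j]='a': π[22]=0 (border '')
j=23 s[j]='d': π[23]=0 (border '')
j=24 s[j]='e': π[24]=0 (border '')
j=25 s[j]='c': π[25]=0 (border '')
j=26 s[j]='d': π[26]=0 (border '')
j=27 s[j]='c': π[27]=0 (border '')
j=28 s[j]='d': π[28]=0 (border '')
j=29 s[j]='e': π[29]=0 (border '')
j=30 s[j]='d': π[30]=0 (border '')
j=31 s[j]='a': π[31]=0 (border '')
j=32 s[j]='e': π[32]=0 (border '')
j=33 s[j]='b': π[33]=1 (border 'b')
j=34 s[j]='e': π[34]=2 (border 'be')
j=35 s[j]='a': π[35]=3 (border 'bea')

[0, 0, 0, 0, 0, 0, 0, 0, 0, 0, 0, 0, 0, 0, 0, 0, 1, 0, 0, 0, 0, 0, 0, 0, 0, 0, 0, 0, 0, 0, 0, 0, 0, 1, 2, 3]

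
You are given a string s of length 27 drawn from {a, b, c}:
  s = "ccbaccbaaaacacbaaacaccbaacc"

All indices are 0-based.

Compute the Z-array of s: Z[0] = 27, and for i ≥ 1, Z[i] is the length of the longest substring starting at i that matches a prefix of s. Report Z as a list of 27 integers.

Z[0]=27
i=1: fresh scan; Z[1]=1 extend→box=[1,2)
i=2: fresh scan; Z[2]=0
i=3: fresh scan; Z[3]=0
i=4: fresh scan; Z[4]=4 extend→box=[4,8)
i=5: min(r-i=3, Z[1]=1)=1; Z[5]=1
i=6: min(r-i=2, Z[2]=0)=0; Z[6]=0
i=7: min(r-i=1, Z[3]=0)=0; Z[7]=0
i=8: fresh scan; Z[8]=0
i=9: fresh scan; Z[9]=0
i=10: fresh scan; Z[10]=0
i=11: fresh scan; Z[11]=1 extend→box=[11,12)
i=12: fresh scan; Z[12]=0
i=13: fresh scan; Z[13]=1 extend→box=[13,14)
i=14: fresh scan; Z[14]=0
i=15: fresh scan; Z[15]=0
i=16: fresh scan; Z[16]=0
i=17: fresh scan; Z[17]=0
i=18: fresh scan; Z[18]=1 extend→box=[18,19)
i=19: fresh scan; Z[19]=0
i=20: fresh scan; Z[20]=4 extend→box=[20,24)
i=21: min(r-i=3, Z[1]=1)=1; Z[21]=1
i=22: min(r-i=2, Z[2]=0)=0; Z[22]=0
i=23: min(r-i=1, Z[3]=0)=0; Z[23]=0
i=24: fresh scan; Z[24]=0
i=25: fresh scan; Z[25]=2 extend→box=[25,27)
i=26: min(r-i=1, Z[1]=1)=1; Z[26]=1

[27, 1, 0, 0, 4, 1, 0, 0, 0, 0, 0, 1, 0, 1, 0, 0, 0, 0, 1, 0, 4, 1, 0, 0, 0, 2, 1]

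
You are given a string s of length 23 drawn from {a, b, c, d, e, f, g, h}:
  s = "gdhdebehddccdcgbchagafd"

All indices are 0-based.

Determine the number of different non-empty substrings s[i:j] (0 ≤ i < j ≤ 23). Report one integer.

rank | idx | suffix
   0 |  20 | afd
   1 |  18 | agafd
   2 |  15 | bchagafd
   3 |   5 | behddccdcgbchagafd
   4 |  10 | ccdcgbchagafd
   5 |  11 | cdcgbchagafd
   6 |  13 | cgbchagafd
   7 |  16 | chagafd
   8 |  22 | d
   9 |   9 | dccdcgbchagafd
  10 |  12 | dcgbchagafd
  11 |   8 | ddccdcgbchagafd
  12 |   3 | debehddccdcgbchagafd
  13 |   1 | dhdebehddccdcgbchagafd
  14 |   4 | ebehddccdcgbchagafd
  15 |   6 | ehddccdcgbchagafd
  16 |  21 | fd
  17 |  19 | gafd
  18 |  14 | gbchagafd
  19 |   0 | gdhdebehddccdcgbchagafd
  20 |  17 | hagafd
  21 |   7 | hddccdcgbchagafd
  22 |   2 | hdebehddccdcgbchagafd

SA = [20, 18, 15, 5, 10, 11, 13, 16, 22, 9, 12, 8, 3, 1, 4, 6, 21, 19, 14, 0, 17, 7, 2]
i: (SA[i-1],SA[i]) lcp shared
  1: (20,18) 1 'a'
  2: (18,15) 0 ''
  3: (15,5) 1 'b'
  4: (5,10) 0 ''
  5: (10,11) 1 'c'
  6: (11,13) 1 'c'
  7: (13,16) 1 'c'
  8: (16,22) 0 ''
  9: (22,9) 1 'd'
  10: (9,12) 2 'dc'
  11: (12,8) 1 'd'
  12: (8,3) 1 'd'
  13: (3,1) 1 'd'
  14: (1,4) 0 ''
  15: (4,6) 1 'e'
  16: (6,21) 0 ''
  17: (21,19) 0 ''
  18: (19,14) 1 'g'
  19: (14,0) 1 'g'
  20: (0,17) 0 ''
  21: (17,7) 1 'h'
  22: (7,2) 2 'hd'

n(n+1)/2 = 23·24/2 = 276
Σ LCP = 0 + 1 + 0 + 1 + 0 + 1 + 1 + 1 + 0 + 1 + 2 + 1 + 1 + 1 + 0 + 1 + 0 + 0 + 1 + 1 + 0 + 1 + 2 = 17
distinct = 276 − 17 = 259

259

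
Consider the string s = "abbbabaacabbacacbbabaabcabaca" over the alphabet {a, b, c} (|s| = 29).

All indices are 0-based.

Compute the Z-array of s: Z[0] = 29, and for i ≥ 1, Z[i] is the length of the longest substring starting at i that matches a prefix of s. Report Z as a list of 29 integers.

Z[0]=29
i=1: i≥r, start 0; Z[1]=0
i=2: i≥r, start 0; Z[2]=0
i=3: i≥r, start 0; Z[3]=0
i=4: i≥r, start 0; Z[4]=2 extend→box=[4,6)
i=5: min(r-i=1, Z[1]=0)=0; Z[5]=0
i=6: i≥r, start 0; Z[6]=1 extend→box=[6,7)
i=7: i≥r, start 0; Z[7]=1 extend→box=[7,8)
i=8: i≥r, start 0; Z[8]=0
i=9: i≥r, start 0; Z[9]=3 extend→box=[9,12)
i=10: min(r-i=2, Z[1]=0)=0; Z[10]=0
i=11: min(r-i=1, Z[2]=0)=0; Z[11]=0
i=12: i≥r, start 0; Z[12]=1 extend→box=[12,13)
i=13: i≥r, start 0; Z[13]=0
i=14: i≥r, start 0; Z[14]=1 extend→box=[14,15)
i=15: i≥r, start 0; Z[15]=0
i=16: i≥r, start 0; Z[16]=0
i=17: i≥r, start 0; Z[17]=0
i=18: i≥r, start 0; Z[18]=2 extend→box=[18,20)
i=19: min(r-i=1, Z[1]=0)=0; Z[19]=0
i=20: i≥r, start 0; Z[20]=1 extend→box=[20,21)
i=21: i≥r, start 0; Z[21]=2 extend→box=[21,23)
i=22: min(r-i=1, Z[1]=0)=0; Z[22]=0
i=23: i≥r, start 0; Z[23]=0
i=24: i≥r, start 0; Z[24]=2 extend→box=[24,26)
i=25: min(r-i=1, Z[1]=0)=0; Z[25]=0
i=26: i≥r, start 0; Z[26]=1 extend→box=[26,27)
i=27: i≥r, start 0; Z[27]=0
i=28: i≥r, start 0; Z[28]=1 extend→box=[28,29)

[29, 0, 0, 0, 2, 0, 1, 1, 0, 3, 0, 0, 1, 0, 1, 0, 0, 0, 2, 0, 1, 2, 0, 0, 2, 0, 1, 0, 1]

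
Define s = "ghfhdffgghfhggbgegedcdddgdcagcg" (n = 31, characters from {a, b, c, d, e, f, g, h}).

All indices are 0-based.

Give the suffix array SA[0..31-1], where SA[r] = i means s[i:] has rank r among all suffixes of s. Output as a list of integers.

rank→(start, suffix):
  0 → (27, 'agcg')
  1 → (14, 'bgegedcdddgdcagcg')
  2 → (26, 'cagcg')
  3 → (20, 'cdddgdcagcg')
  4 → (29, 'cg')
  5 → (25, 'dcagcg')
  6 → (19, 'dcdddgdcagcg')
  7 → (21, 'dddgdcagcg')
  8 → (22, 'ddgdcagcg')
  9 → (4, 'dffgghfhggbgegedcdddgdcagcg')
  10 → (23, 'dgdcagcg')
  11 → (18, 'edcdddgdcagcg')
  12 → (16, 'egedcdddgdcagcg')
  13 → (5, 'ffgghfhggbgegedcdddgdcagcg')
  14 → (6, 'fgghfhggbgegedcdddgdcagcg')
  15 → (2, 'fhdffgghfhggbgegedcdddgdcagcg')
  16 → (10, 'fhggbgegedcdddgdcagcg')
  17 → (30, 'g')
  18 → (13, 'gbgegedcdddgdcagcg')
  19 → (28, 'gcg')
  20 → (24, 'gdcagcg')
  21 → (17, 'gedcdddgdcagcg')
  22 → (15, 'gegedcdddgdcagcg')
  23 → (12, 'ggbgegedcdddgdcagcg')
  24 → (7, 'gghfhggbgegedcdddgdcagcg')
  25 → (0, 'ghfhdffgghfhggbgegedcdddgdcagcg')
  26 → (8, 'ghfhggbgegedcdddgdcagcg')
  27 → (3, 'hdffgghfhggbgegedcdddgdcagcg')
  28 → (1, 'hfhdffgghfhggbgegedcdddgdcagcg')
  29 → (9, 'hfhggbgegedcdddgdcagcg')
  30 → (11, 'hggbgegedcdddgdcagcg')

[27, 14, 26, 20, 29, 25, 19, 21, 22, 4, 23, 18, 16, 5, 6, 2, 10, 30, 13, 28, 24, 17, 15, 12, 7, 0, 8, 3, 1, 9, 11]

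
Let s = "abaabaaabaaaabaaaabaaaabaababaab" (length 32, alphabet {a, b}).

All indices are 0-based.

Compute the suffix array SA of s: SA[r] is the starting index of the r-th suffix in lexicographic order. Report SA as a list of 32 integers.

rank→(start, suffix):
  0 → (9, 'aaaabaaaabaaaabaababaab')
  1 → (14, 'aaaabaaaabaababaab')
  2 → (19, 'aaaabaababaab')
  3 → (5, 'aaabaaaabaaaabaaaabaababaab')
  4 → (10, 'aaabaaaabaaaabaababaab')
  5 → (15, 'aaabaaaabaababaab')
  6 → (20, 'aaabaababaab')
  7 → (29, 'aab')
  8 → (6, 'aabaaaabaaaabaaaabaababaab')
  9 → (11, 'aabaaaabaaaabaababaab')
  10 → (16, 'aabaaaabaababaab')
  11 → (2, 'aabaaabaaaabaaaabaaaabaababaab')
  12 → (21, 'aabaababaab')
  13 → (24, 'aababaab')
  14 → (30, 'ab')
  15 → (7, 'abaaaabaaaabaaaabaababaab')
  16 → (12, 'abaaaabaaaabaababaab')
  17 → (17, 'abaaaabaababaab')
  18 → (3, 'abaaabaaaabaaaabaaaabaababaab')
  19 → (27, 'abaab')
  20 → (0, 'abaabaaabaaaabaaaabaaaabaababaab')
  21 → (22, 'abaababaab')
  22 → (25, 'ababaab')
  23 → (31, 'b')
  24 → (8, 'baaaabaaaabaaaabaababaab')
  25 → (13, 'baaaabaaaabaababaab')
  26 → (18, 'baaaabaababaab')
  27 → (4, 'baaabaaaabaaaabaaaabaababaab')
  28 → (28, 'baab')
  29 → (1, 'baabaaabaaaabaaaabaaaabaababaab')
  30 → (23, 'baababaab')
  31 → (26, 'babaab')

[9, 14, 19, 5, 10, 15, 20, 29, 6, 11, 16, 2, 21, 24, 30, 7, 12, 17, 3, 27, 0, 22, 25, 31, 8, 13, 18, 4, 28, 1, 23, 26]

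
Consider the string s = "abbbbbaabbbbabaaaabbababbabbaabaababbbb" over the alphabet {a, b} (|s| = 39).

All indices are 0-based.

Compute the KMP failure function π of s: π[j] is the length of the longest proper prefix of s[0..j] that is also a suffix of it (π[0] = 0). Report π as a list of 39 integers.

π[0] = 0
j=1 s[j]='b': π[1]=0 (border '')
j=2 s[j]='b': π[2]=0 (border '')
j=3 s[j]='b': π[3]=0 (border '')
j=4 s[j]='b': π[4]=0 (border '')
j=5 s[j]='b': π[5]=0 (border '')
j=6 s[j]='a': π[6]=1 (border 'a')
j=7 s[j]='a': k: 1→0; π[7]=1 (border 'a')
j=8 s[j]='b': π[8]=2 (border 'ab')
j=9 s[j]='b': π[9]=3 (border 'abb')
j=10 s[j]='b': π[10]=4 (border 'abbb')
j=11 s[j]='b': π[11]=5 (border 'abbbb')
j=12 s[j]='a': k: 5→0; π[12]=1 (border 'a')
j=13 s[j]='b': π[13]=2 (border 'ab')
j=14 s[j]='a': k: 2→0; π[14]=1 (border 'a')
j=15 s[j]='a': k: 1→0; π[15]=1 (border 'a')
j=16 s[j]='a': k: 1→0; π[16]=1 (border 'a')
j=17 s[j]='a': k: 1→0; π[17]=1 (border 'a')
j=18 s[j]='b': π[18]=2 (border 'ab')
j=19 s[j]='b': π[19]=3 (border 'abb')
j=20 s[j]='a': k: 3→0; π[20]=1 (border 'a')
j=21 s[j]='b': π[21]=2 (border 'ab')
j=22 s[j]='a': k: 2→0; π[22]=1 (border 'a')
j=23 s[j]='b': π[23]=2 (border 'ab')
j=24 s[j]='b': π[24]=3 (border 'abb')
j=25 s[j]='a': k: 3→0; π[25]=1 (border 'a')
j=26 s[j]='b': π[26]=2 (border 'ab')
j=27 s[j]='b': π[27]=3 (border 'abb')
j=28 s[j]='a': k: 3→0; π[28]=1 (border 'a')
j=29 s[j]='a': k: 1→0; π[29]=1 (border 'a')
j=30 s[j]='b': π[30]=2 (border 'ab')
j=31 s[j]='a': k: 2→0; π[31]=1 (border 'a')
j=32 s[j]='a': k: 1→0; π[32]=1 (border 'a')
j=33 s[j]='b': π[33]=2 (border 'ab')
j=34 s[j]='a': k: 2→0; π[34]=1 (border 'a')
j=35 s[j]='b': π[35]=2 (border 'ab')
j=36 s[j]='b': π[36]=3 (border 'abb')
j=37 s[j]='b': π[37]=4 (border 'abbb')
j=38 s[j]='b': π[38]=5 (border 'abbbb')

[0, 0, 0, 0, 0, 0, 1, 1, 2, 3, 4, 5, 1, 2, 1, 1, 1, 1, 2, 3, 1, 2, 1, 2, 3, 1, 2, 3, 1, 1, 2, 1, 1, 2, 1, 2, 3, 4, 5]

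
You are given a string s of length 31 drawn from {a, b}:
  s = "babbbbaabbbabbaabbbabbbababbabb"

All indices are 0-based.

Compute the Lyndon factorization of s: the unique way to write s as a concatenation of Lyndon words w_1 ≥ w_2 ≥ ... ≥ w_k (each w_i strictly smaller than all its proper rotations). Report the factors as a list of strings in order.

emit factor 1: 'b' (i=0, period=1)
emit factor 2: 'abbbb' (i=1, period=5)
emit factor 3: 'aabbbabbaabbbabbbababbabb' (i=6, period=25)

["b", "abbbb", "aabbbabbaabbbabbbababbabb"]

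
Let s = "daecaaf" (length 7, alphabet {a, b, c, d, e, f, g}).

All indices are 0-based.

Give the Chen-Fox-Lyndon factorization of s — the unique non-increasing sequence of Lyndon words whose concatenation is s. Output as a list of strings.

emit factor 1: 'd' (i=0, period=1)
emit factor 2: 'aec' (i=1, period=3)
emit factor 3: 'aaf' (i=4, period=3)

["d", "aec", "aaf"]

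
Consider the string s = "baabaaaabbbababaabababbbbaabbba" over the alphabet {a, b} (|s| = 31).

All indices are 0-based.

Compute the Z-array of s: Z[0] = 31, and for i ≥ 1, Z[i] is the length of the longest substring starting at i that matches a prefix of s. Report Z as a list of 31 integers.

Z[0]=31
i=1: outside box; Z[1]=0
i=2: outside box; Z[2]=0
i=3: outside box; Z[3]=3 scan→box=[3,6)
i=4: min(r-i=2, Z[1]=0)=0; Z[4]=0
i=5: min(r-i=1, Z[2]=0)=0; Z[5]=0
i=6: outside box; Z[6]=0
i=7: outside box; Z[7]=0
i=8: outside box; Z[8]=1 scan→box=[8,9)
i=9: outside box; Z[9]=1 scan→box=[9,10)
i=10: outside box; Z[10]=2 scan→box=[10,12)
i=11: min(r-i=1, Z[1]=0)=0; Z[11]=0
i=12: outside box; Z[12]=2 scan→box=[12,14)
i=13: min(r-i=1, Z[1]=0)=0; Z[13]=0
i=14: outside box; Z[14]=5 scan→box=[14,19)
i=15: min(r-i=4, Z[1]=0)=0; Z[15]=0
i=16: min(r-i=3, Z[2]=0)=0; Z[16]=0
i=17: min(r-i=2, Z[3]=3)=2; Z[17]=2
i=18: min(r-i=1, Z[4]=0)=0; Z[18]=0
i=19: outside box; Z[19]=2 scan→box=[19,21)
i=20: min(r-i=1, Z[1]=0)=0; Z[20]=0
i=21: outside box; Z[21]=1 scan→box=[21,22)
i=22: outside box; Z[22]=1 scan→box=[22,23)
i=23: outside box; Z[23]=1 scan→box=[23,24)
i=24: outside box; Z[24]=4 scan→box=[24,28)
i=25: min(r-i=3, Z[1]=0)=0; Z[25]=0
i=26: min(r-i=2, Z[2]=0)=0; Z[26]=0
i=27: min(r-i=1, Z[3]=3)=1; Z[27]=1
i=28: outside box; Z[28]=1 scan→box=[28,29)
i=29: outside box; Z[29]=2 scan→box=[29,31)
i=30: min(r-i=1, Z[1]=0)=0; Z[30]=0

[31, 0, 0, 3, 0, 0, 0, 0, 1, 1, 2, 0, 2, 0, 5, 0, 0, 2, 0, 2, 0, 1, 1, 1, 4, 0, 0, 1, 1, 2, 0]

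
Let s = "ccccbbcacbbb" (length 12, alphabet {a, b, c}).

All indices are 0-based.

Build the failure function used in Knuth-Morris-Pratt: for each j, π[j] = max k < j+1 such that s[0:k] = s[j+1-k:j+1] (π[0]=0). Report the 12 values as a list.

π[0] = 0
j=1 s[j]='c': π[1]=1 (border 'c')
j=2 s[j]='c': π[2]=2 (border 'cc')
j=3 s[j]='c': π[3]=3 (border 'ccc')
j=4 s[j]='b': k: 3→2→1→0; π[4]=0 (border '')
j=5 s[j]='b': π[5]=0 (border '')
j=6 s[j]='c': π[6]=1 (border 'c')
j=7 s[j]='a': k: 1→0; π[7]=0 (border '')
j=8 s[j]='c': π[8]=1 (border 'c')
j=9 s[j]='b': k: 1→0; π[9]=0 (border '')
j=10 s[j]='b': π[10]=0 (border '')
j=11 s[j]='b': π[11]=0 (border '')

[0, 1, 2, 3, 0, 0, 1, 0, 1, 0, 0, 0]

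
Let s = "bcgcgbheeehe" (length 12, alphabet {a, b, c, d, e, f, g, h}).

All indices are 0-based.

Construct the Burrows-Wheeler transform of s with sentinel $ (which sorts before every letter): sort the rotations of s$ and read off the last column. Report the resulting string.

e$ggbhheecceb

rank  rotation       last
    0  $bcgcgbheeehe  e
    1  bcgcgbheeehe$  $
    2  bheeehe$bcgcg  g
    3  cgbheeehe$bcg  g
    4  cgcgbheeehe$b  b
    5  e$bcgcgbheeeh  h
    6  eeehe$bcgcgbh  h
    7  eehe$bcgcgbhe  e
    8  ehe$bcgcgbhee  e
    9  gbheeehe$bcgc  c
   10  gcgbheeehe$bc  c
   11  he$bcgcgbheee  e
   12  heeehe$bcgcgb  b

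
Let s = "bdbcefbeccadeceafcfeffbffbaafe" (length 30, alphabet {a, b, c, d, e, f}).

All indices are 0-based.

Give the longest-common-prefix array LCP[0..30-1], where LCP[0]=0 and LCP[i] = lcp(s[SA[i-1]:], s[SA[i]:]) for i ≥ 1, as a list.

[0, 1, 1, 2, 0, 1, 1, 1, 1, 0, 1, 1, 2, 1, 0, 1, 0, 1, 1, 2, 1, 2, 0, 2, 2, 1, 1, 2, 1, 3]

rank→(start, suffix):
  0 → (26, 'aafe')
  1 → (10, 'adeceafcfeffbffbaafe')
  2 → (15, 'afcfeffbffbaafe')
  3 → (27, 'afe')
  4 → (25, 'baafe')
  5 → (2, 'bcefbeccadeceafcfeffbffbaafe')
  6 → (0, 'bdbcefbeccadeceafcfeffbffbaafe')
  7 → (6, 'beccadeceafcfeffbffbaafe')
  8 → (22, 'bffbaafe')
  9 → (9, 'cadeceafcfeffbffbaafe')
  10 → (8, 'ccadeceafcfeffbffbaafe')
  11 → (13, 'ceafcfeffbffbaafe')
  12 → (3, 'cefbeccadeceafcfeffbffbaafe')
  13 → (17, 'cfeffbffbaafe')
  14 → (1, 'dbcefbeccadeceafcfeffbffbaafe')
  15 → (11, 'deceafcfeffbffbaafe')
  16 → (29, 'e')
  17 → (14, 'eafcfeffbffbaafe')
  18 → (7, 'eccadeceafcfeffbffbaafe')
  19 → (12, 'eceafcfeffbffbaafe')
  20 → (4, 'efbeccadeceafcfeffbffbaafe')
  21 → (19, 'effbffbaafe')
  22 → (24, 'fbaafe')
  23 → (5, 'fbeccadeceafcfeffbffbaafe')
  24 → (21, 'fbffbaafe')
  25 → (16, 'fcfeffbffbaafe')
  26 → (28, 'fe')
  27 → (18, 'feffbffbaafe')
  28 → (23, 'ffbaafe')
  29 → (20, 'ffbffbaafe')

SA = [26, 10, 15, 27, 25, 2, 0, 6, 22, 9, 8, 13, 3, 17, 1, 11, 29, 14, 7, 12, 4, 19, 24, 5, 21, 16, 28, 18, 23, 20]
i: (SA[i-1],SA[i]) lcp shared
  1: (26,10) 1 'a'
  2: (10,15) 1 'a'
  3: (15,27) 2 'af'
  4: (27,25) 0 ''
  5: (25,2) 1 'b'
  6: (2,0) 1 'b'
  7: (0,6) 1 'b'
  8: (6,22) 1 'b'
  9: (22,9) 0 ''
  10: (9,8) 1 'c'
  11: (8,13) 1 'c'
  12: (13,3) 2 'ce'
  13: (3,17) 1 'c'
  14: (17,1) 0 ''
  15: (1,11) 1 'd'
  16: (11,29) 0 ''
  17: (29,14) 1 'e'
  18: (14,7) 1 'e'
  19: (7,12) 2 'ec'
  20: (12,4) 1 'e'
  21: (4,19) 2 'ef'
  22: (19,24) 0 ''
  23: (24,5) 2 'fb'
  24: (5,21) 2 'fb'
  25: (21,16) 1 'f'
  26: (16,28) 1 'f'
  27: (28,18) 2 'fe'
  28: (18,23) 1 'f'
  29: (23,20) 3 'ffb'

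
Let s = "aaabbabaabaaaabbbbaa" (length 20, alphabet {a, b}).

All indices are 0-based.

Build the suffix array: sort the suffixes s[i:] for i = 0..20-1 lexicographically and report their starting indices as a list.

rank→(start, suffix):
  0 → (19, 'a')
  1 → (18, 'aa')
  2 → (10, 'aaaabbbbaa')
  3 → (0, 'aaabbabaabaaaabbbbaa')
  4 → (11, 'aaabbbbaa')
  5 → (7, 'aabaaaabbbbaa')
  6 → (1, 'aabbabaabaaaabbbbaa')
  7 → (12, 'aabbbbaa')
  8 → (8, 'abaaaabbbbaa')
  9 → (5, 'abaabaaaabbbbaa')
  10 → (2, 'abbabaabaaaabbbbaa')
  11 → (13, 'abbbbaa')
  12 → (17, 'baa')
  13 → (9, 'baaaabbbbaa')
  14 → (6, 'baabaaaabbbbaa')
  15 → (4, 'babaabaaaabbbbaa')
  16 → (16, 'bbaa')
  17 → (3, 'bbabaabaaaabbbbaa')
  18 → (15, 'bbbaa')
  19 → (14, 'bbbbaa')

[19, 18, 10, 0, 11, 7, 1, 12, 8, 5, 2, 13, 17, 9, 6, 4, 16, 3, 15, 14]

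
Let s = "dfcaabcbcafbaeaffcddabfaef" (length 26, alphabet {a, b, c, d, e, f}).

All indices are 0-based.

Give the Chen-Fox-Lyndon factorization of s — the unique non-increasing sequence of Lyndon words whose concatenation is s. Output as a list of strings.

emit factor 1: 'df' (i=0, period=2)
emit factor 2: 'c' (i=2, period=1)
emit factor 3: 'aabcbcafbaeaffcddabfaef' (i=3, period=23)

["df", "c", "aabcbcafbaeaffcddabfaef"]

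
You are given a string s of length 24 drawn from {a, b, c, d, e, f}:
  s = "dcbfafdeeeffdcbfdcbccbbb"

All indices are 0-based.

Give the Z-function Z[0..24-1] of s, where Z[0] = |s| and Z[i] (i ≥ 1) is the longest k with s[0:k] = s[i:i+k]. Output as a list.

Z[0]=24
i=1: fresh scan; Z[1]=0
i=2: fresh scan; Z[2]=0
i=3: fresh scan; Z[3]=0
i=4: fresh scan; Z[4]=0
i=5: fresh scan; Z[5]=0
i=6: fresh scan; Z[6]=1 scan→box=[6,7)
i=7: fresh scan; Z[7]=0
i=8: fresh scan; Z[8]=0
i=9: fresh scan; Z[9]=0
i=10: fresh scan; Z[10]=0
i=11: fresh scan; Z[11]=0
i=12: fresh scan; Z[12]=4 scan→box=[12,16)
i=13: min(r-i=3, Z[1]=0)=0; Z[13]=0
i=14: min(r-i=2, Z[2]=0)=0; Z[14]=0
i=15: min(r-i=1, Z[3]=0)=0; Z[15]=0
i=16: fresh scan; Z[16]=3 scan→box=[16,19)
i=17: min(r-i=2, Z[1]=0)=0; Z[17]=0
i=18: min(r-i=1, Z[2]=0)=0; Z[18]=0
i=19: fresh scan; Z[19]=0
i=20: fresh scan; Z[20]=0
i=21: fresh scan; Z[21]=0
i=22: fresh scan; Z[22]=0
i=23: fresh scan; Z[23]=0

[24, 0, 0, 0, 0, 0, 1, 0, 0, 0, 0, 0, 4, 0, 0, 0, 3, 0, 0, 0, 0, 0, 0, 0]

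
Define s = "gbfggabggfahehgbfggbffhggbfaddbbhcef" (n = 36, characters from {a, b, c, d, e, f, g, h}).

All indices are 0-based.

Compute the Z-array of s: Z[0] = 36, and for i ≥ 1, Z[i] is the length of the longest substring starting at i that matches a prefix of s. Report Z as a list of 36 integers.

Z[0]=36
i=1: fresh scan; Z[1]=0
i=2: fresh scan; Z[2]=0
i=3: fresh scan; Z[3]=1 extend→box=[3,4)
i=4: fresh scan; Z[4]=1 extend→box=[4,5)
i=5: fresh scan; Z[5]=0
i=6: fresh scan; Z[6]=0
i=7: fresh scan; Z[7]=1 extend→box=[7,8)
i=8: fresh scan; Z[8]=1 extend→box=[8,9)
i=9: fresh scan; Z[9]=0
i=10: fresh scan; Z[10]=0
i=11: fresh scan; Z[11]=0
i=12: fresh scan; Z[12]=0
i=13: fresh scan; Z[13]=0
i=14: fresh scan; Z[14]=5 extend→box=[14,19)
i=15: min(r-i=4, Z[1]=0)=0; Z[15]=0
i=16: min(r-i=3, Z[2]=0)=0; Z[16]=0
i=17: min(r-i=2, Z[3]=1)=1; Z[17]=1
i=18: min(r-i=1, Z[4]=1)=1; Z[18]=3 extend→box=[18,21)
i=19: min(r-i=2, Z[1]=0)=0; Z[19]=0
i=20: min(r-i=1, Z[2]=0)=0; Z[20]=0
i=21: fresh scan; Z[21]=0
i=22: fresh scan; Z[22]=0
i=23: fresh scan; Z[23]=1 extend→box=[23,24)
i=24: fresh scan; Z[24]=3 extend→box=[24,27)
i=25: min(r-i=2, Z[1]=0)=0; Z[25]=0
i=26: min(r-i=1, Z[2]=0)=0; Z[26]=0
i=27: fresh scan; Z[27]=0
i=28: fresh scan; Z[28]=0
i=29: fresh scan; Z[29]=0
i=30: fresh scan; Z[30]=0
i=31: fresh scan; Z[31]=0
i=32: fresh scan; Z[32]=0
i=33: fresh scan; Z[33]=0
i=34: fresh scan; Z[34]=0
i=35: fresh scan; Z[35]=0

[36, 0, 0, 1, 1, 0, 0, 1, 1, 0, 0, 0, 0, 0, 5, 0, 0, 1, 3, 0, 0, 0, 0, 1, 3, 0, 0, 0, 0, 0, 0, 0, 0, 0, 0, 0]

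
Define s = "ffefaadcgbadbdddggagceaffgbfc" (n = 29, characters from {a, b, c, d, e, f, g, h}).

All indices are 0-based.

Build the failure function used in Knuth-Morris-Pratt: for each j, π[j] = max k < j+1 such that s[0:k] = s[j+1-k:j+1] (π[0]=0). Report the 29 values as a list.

[0, 1, 0, 1, 0, 0, 0, 0, 0, 0, 0, 0, 0, 0, 0, 0, 0, 0, 0, 0, 0, 0, 0, 1, 2, 0, 0, 1, 0]

π[0] = 0
j=1 s[j]='f': π[1]=1 (border 'f')
j=2 s[j]='e': k: 1→0; π[2]=0 (border '')
j=3 s[j]='f': π[3]=1 (border 'f')
j=4 s[j]='a': k: 1→0; π[4]=0 (border '')
j=5 s[j]='a': π[5]=0 (border '')
j=6 s[j]='d': π[6]=0 (border '')
j=7 s[j]='c': π[7]=0 (border '')
j=8 s[j]='g': π[8]=0 (border '')
j=9 s[j]='b': π[9]=0 (border '')
j=10 s[j]='a': π[10]=0 (border '')
j=11 s[j]='d': π[11]=0 (border '')
j=12 s[j]='b': π[12]=0 (border '')
j=13 s[j]='d': π[13]=0 (border '')
j=14 s[j]='d': π[14]=0 (border '')
j=15 s[j]='d': π[15]=0 (border '')
j=16 s[j]='g': π[16]=0 (border '')
j=17 s[j]='g': π[17]=0 (border '')
j=18 s[j]='a': π[18]=0 (border '')
j=19 s[j]='g': π[19]=0 (border '')
j=20 s[j]='c': π[20]=0 (border '')
j=21 s[j]='e': π[21]=0 (border '')
j=22 s[j]='a': π[22]=0 (border '')
j=23 s[j]='f': π[23]=1 (border 'f')
j=24 s[j]='f': π[24]=2 (border 'ff')
j=25 s[j]='g': k: 2→1→0; π[25]=0 (border '')
j=26 s[j]='b': π[26]=0 (border '')
j=27 s[j]='f': π[27]=1 (border 'f')
j=28 s[j]='c': k: 1→0; π[28]=0 (border '')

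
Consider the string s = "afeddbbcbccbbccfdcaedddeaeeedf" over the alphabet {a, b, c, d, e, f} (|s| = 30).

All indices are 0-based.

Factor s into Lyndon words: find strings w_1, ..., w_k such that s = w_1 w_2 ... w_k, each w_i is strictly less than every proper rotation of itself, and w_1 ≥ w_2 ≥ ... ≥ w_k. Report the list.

["afeddbbcbccbbccfdc", "aedddeaeeedf"]

emit factor 1: 'afeddbbcbccbbccfdc' (i=0, period=18)
emit factor 2: 'aedddeaeeedf' (i=18, period=12)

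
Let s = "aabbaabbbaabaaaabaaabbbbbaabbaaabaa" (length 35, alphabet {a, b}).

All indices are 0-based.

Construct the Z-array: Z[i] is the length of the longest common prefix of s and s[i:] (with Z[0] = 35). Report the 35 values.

Z[0]=35
i=1: outside box; Z[1]=1 extend→box=[1,2)
i=2: outside box; Z[2]=0
i=3: outside box; Z[3]=0
i=4: outside box; Z[4]=4 extend→box=[4,8)
i=5: min(r-i=3, Z[1]=1)=1; Z[5]=1
i=6: min(r-i=2, Z[2]=0)=0; Z[6]=0
i=7: min(r-i=1, Z[3]=0)=0; Z[7]=0
i=8: outside box; Z[8]=0
i=9: outside box; Z[9]=3 extend→box=[9,12)
i=10: min(r-i=2, Z[1]=1)=1; Z[10]=1
i=11: min(r-i=1, Z[2]=0)=0; Z[11]=0
i=12: outside box; Z[12]=2 extend→box=[12,14)
i=13: min(r-i=1, Z[1]=1)=1; Z[13]=2 extend→box=[13,15)
i=14: min(r-i=1, Z[1]=1)=1; Z[14]=3 extend→box=[14,17)
i=15: min(r-i=2, Z[1]=1)=1; Z[15]=1
i=16: min(r-i=1, Z[2]=0)=0; Z[16]=0
i=17: outside box; Z[17]=2 extend→box=[17,19)
i=18: min(r-i=1, Z[1]=1)=1; Z[18]=4 extend→box=[18,22)
i=19: min(r-i=3, Z[1]=1)=1; Z[19]=1
i=20: min(r-i=2, Z[2]=0)=0; Z[20]=0
i=21: min(r-i=1, Z[3]=0)=0; Z[21]=0
i=22: outside box; Z[22]=0
i=23: outside box; Z[23]=0
i=24: outside box; Z[24]=0
i=25: outside box; Z[25]=6 extend→box=[25,31)
i=26: min(r-i=5, Z[1]=1)=1; Z[26]=1
i=27: min(r-i=4, Z[2]=0)=0; Z[27]=0
i=28: min(r-i=3, Z[3]=0)=0; Z[28]=0
i=29: min(r-i=2, Z[4]=4)=2; Z[29]=2
i=30: min(r-i=1, Z[5]=1)=1; Z[30]=3 extend→box=[30,33)
i=31: min(r-i=2, Z[1]=1)=1; Z[31]=1
i=32: min(r-i=1, Z[2]=0)=0; Z[32]=0
i=33: outside box; Z[33]=2 extend→box=[33,35)
i=34: min(r-i=1, Z[1]=1)=1; Z[34]=1

[35, 1, 0, 0, 4, 1, 0, 0, 0, 3, 1, 0, 2, 2, 3, 1, 0, 2, 4, 1, 0, 0, 0, 0, 0, 6, 1, 0, 0, 2, 3, 1, 0, 2, 1]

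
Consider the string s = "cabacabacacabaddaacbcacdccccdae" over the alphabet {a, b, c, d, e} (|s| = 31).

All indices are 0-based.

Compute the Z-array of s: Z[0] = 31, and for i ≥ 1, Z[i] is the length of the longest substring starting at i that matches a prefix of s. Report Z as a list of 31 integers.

Z[0]=31
i=1: fresh scan; Z[1]=0
i=2: fresh scan; Z[2]=0
i=3: fresh scan; Z[3]=0
i=4: fresh scan; Z[4]=6 scan→box=[4,10)
i=5: min(r-i=5, Z[1]=0)=0; Z[5]=0
i=6: min(r-i=4, Z[2]=0)=0; Z[6]=0
i=7: min(r-i=3, Z[3]=0)=0; Z[7]=0
i=8: min(r-i=2, Z[4]=6)=2; Z[8]=2
i=9: min(r-i=1, Z[5]=0)=0; Z[9]=0
i=10: fresh scan; Z[10]=4 scan→box=[10,14)
i=11: min(r-i=3, Z[1]=0)=0; Z[11]=0
i=12: min(r-i=2, Z[2]=0)=0; Z[12]=0
i=13: min(r-i=1, Z[3]=0)=0; Z[13]=0
i=14: fresh scan; Z[14]=0
i=15: fresh scan; Z[15]=0
i=16: fresh scan; Z[16]=0
i=17: fresh scan; Z[17]=0
i=18: fresh scan; Z[18]=1 scan→box=[18,19)
i=19: fresh scan; Z[19]=0
i=20: fresh scan; Z[20]=2 scan→box=[20,22)
i=21: min(r-i=1, Z[1]=0)=0; Z[21]=0
i=22: fresh scan; Z[22]=1 scan→box=[22,23)
i=23: fresh scan; Z[23]=0
i=24: fresh scan; Z[24]=1 scan→box=[24,25)
i=25: fresh scan; Z[25]=1 scan→box=[25,26)
i=26: fresh scan; Z[26]=1 scan→box=[26,27)
i=27: fresh scan; Z[27]=1 scan→box=[27,28)
i=28: fresh scan; Z[28]=0
i=29: fresh scan; Z[29]=0
i=30: fresh scan; Z[30]=0

[31, 0, 0, 0, 6, 0, 0, 0, 2, 0, 4, 0, 0, 0, 0, 0, 0, 0, 1, 0, 2, 0, 1, 0, 1, 1, 1, 1, 0, 0, 0]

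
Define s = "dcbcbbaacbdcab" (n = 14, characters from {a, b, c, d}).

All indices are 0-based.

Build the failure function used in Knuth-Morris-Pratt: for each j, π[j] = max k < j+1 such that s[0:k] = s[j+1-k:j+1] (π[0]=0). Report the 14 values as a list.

[0, 0, 0, 0, 0, 0, 0, 0, 0, 0, 1, 2, 0, 0]

π[0] = 0
j=1 s[j]='c': π[1]=0 (border '')
j=2 s[j]='b': π[2]=0 (border '')
j=3 s[j]='c': π[3]=0 (border '')
j=4 s[j]='b': π[4]=0 (border '')
j=5 s[j]='b': π[5]=0 (border '')
j=6 s[j]='a': π[6]=0 (border '')
j=7 s[j]='a': π[7]=0 (border '')
j=8 s[j]='c': π[8]=0 (border '')
j=9 s[j]='b': π[9]=0 (border '')
j=10 s[j]='d': π[10]=1 (border 'd')
j=11 s[j]='c': π[11]=2 (border 'dc')
j=12 s[j]='a': k: 2→0; π[12]=0 (border '')
j=13 s[j]='b': π[13]=0 (border '')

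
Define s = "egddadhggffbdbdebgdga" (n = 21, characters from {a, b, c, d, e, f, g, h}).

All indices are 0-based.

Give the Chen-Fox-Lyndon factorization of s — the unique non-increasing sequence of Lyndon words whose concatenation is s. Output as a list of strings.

["eg", "d", "d", "adhggffbdbdebgdg", "a"]

emit factor 1: 'eg' (i=0, period=2)
emit factor 2: 'd' (i=2, period=1)
emit factor 3: 'd' (i=3, period=1)
emit factor 4: 'adhggffbdbdebgdg' (i=4, period=16)
emit factor 5: 'a' (i=20, period=1)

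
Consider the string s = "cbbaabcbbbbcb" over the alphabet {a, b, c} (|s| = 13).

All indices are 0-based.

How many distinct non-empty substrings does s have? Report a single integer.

72

sorted suffixes:
  #0 SA[0]=3  'aabcbbbbcb'
  #1 SA[1]=4  'abcbbbbcb'
  #2 SA[2]=12  'b'
  #3 SA[3]=2  'baabcbbbbcb'
  #4 SA[4]=1  'bbaabcbbbbcb'
  #5 SA[5]=7  'bbbbcb'
  #6 SA[6]=8  'bbbcb'
  #7 SA[7]=9  'bbcb'
  #8 SA[8]=10  'bcb'
  #9 SA[9]=5  'bcbbbbcb'
  #10 SA[10]=11  'cb'
  #11 SA[11]=0  'cbbaabcbbbbcb'
  #12 SA[12]=6  'cbbbbcb'

SA = [3, 4, 12, 2, 1, 7, 8, 9, 10, 5, 11, 0, 6]
[i] adj suffixes → lcp
  [1] 3/4 → 1 ('a')
  [2] 4/12 → 0 ('')
  [3] 12/2 → 1 ('b')
  [4] 2/1 → 1 ('b')
  [5] 1/7 → 2 ('bb')
  [6] 7/8 → 3 ('bbb')
  [7] 8/9 → 2 ('bb')
  [8] 9/10 → 1 ('b')
  [9] 10/5 → 3 ('bcb')
  [10] 5/11 → 0 ('')
  [11] 11/0 → 2 ('cb')
  [12] 0/6 → 3 ('cbb')

n(n+1)/2 = 13·14/2 = 91
Σ LCP = 0 + 1 + 0 + 1 + 1 + 2 + 3 + 2 + 1 + 3 + 0 + 2 + 3 = 19
distinct = 91 − 19 = 72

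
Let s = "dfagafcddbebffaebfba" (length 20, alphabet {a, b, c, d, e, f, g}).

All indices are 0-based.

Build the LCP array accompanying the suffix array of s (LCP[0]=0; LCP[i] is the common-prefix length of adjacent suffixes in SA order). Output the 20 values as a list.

[0, 1, 1, 1, 0, 1, 1, 2, 0, 0, 1, 1, 0, 3, 0, 2, 1, 1, 1, 0]

rank→(start, suffix):
  0 → (19, 'a')
  1 → (14, 'aebfba')
  2 → (4, 'afcddbebffaebfba')
  3 → (2, 'agafcddbebffaebfba')
  4 → (18, 'ba')
  5 → (9, 'bebffaebfba')
  6 → (16, 'bfba')
  7 → (11, 'bffaebfba')
  8 → (6, 'cddbebffaebfba')
  9 → (8, 'dbebffaebfba')
  10 → (7, 'ddbebffaebfba')
  11 → (0, 'dfagafcddbebffaebfba')
  12 → (15, 'ebfba')
  13 → (10, 'ebffaebfba')
  14 → (13, 'faebfba')
  15 → (1, 'fagafcddbebffaebfba')
  16 → (17, 'fba')
  17 → (5, 'fcddbebffaebfba')
  18 → (12, 'ffaebfba')
  19 → (3, 'gafcddbebffaebfba')

SA = [19, 14, 4, 2, 18, 9, 16, 11, 6, 8, 7, 0, 15, 10, 13, 1, 17, 5, 12, 3]
i: (SA[i-1],SA[i]) lcp shared
  1: (19,14) 1 'a'
  2: (14,4) 1 'a'
  3: (4,2) 1 'a'
  4: (2,18) 0 ''
  5: (18,9) 1 'b'
  6: (9,16) 1 'b'
  7: (16,11) 2 'bf'
  8: (11,6) 0 ''
  9: (6,8) 0 ''
  10: (8,7) 1 'd'
  11: (7,0) 1 'd'
  12: (0,15) 0 ''
  13: (15,10) 3 'ebf'
  14: (10,13) 0 ''
  15: (13,1) 2 'fa'
  16: (1,17) 1 'f'
  17: (17,5) 1 'f'
  18: (5,12) 1 'f'
  19: (12,3) 0 ''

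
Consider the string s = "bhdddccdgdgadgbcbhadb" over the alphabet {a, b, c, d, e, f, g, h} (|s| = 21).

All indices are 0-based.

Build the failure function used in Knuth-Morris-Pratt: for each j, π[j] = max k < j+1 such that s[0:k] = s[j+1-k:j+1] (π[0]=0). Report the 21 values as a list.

π[0] = 0
j=1 s[j]='h': π[1]=0 (border '')
j=2 s[j]='d': π[2]=0 (border '')
j=3 s[j]='d': π[3]=0 (border '')
j=4 s[j]='d': π[4]=0 (border '')
j=5 s[j]='c': π[5]=0 (border '')
j=6 s[j]='c': π[6]=0 (border '')
j=7 s[j]='d': π[7]=0 (border '')
j=8 s[j]='g': π[8]=0 (border '')
j=9 s[j]='d': π[9]=0 (border '')
j=10 s[j]='g': π[10]=0 (border '')
j=11 s[j]='a': π[11]=0 (border '')
j=12 s[j]='d': π[12]=0 (border '')
j=13 s[j]='g': π[13]=0 (border '')
j=14 s[j]='b': π[14]=1 (border 'b')
j=15 s[j]='c': k: 1→0; π[15]=0 (border '')
j=16 s[j]='b': π[16]=1 (border 'b')
j=17 s[j]='h': π[17]=2 (border 'bh')
j=18 s[j]='a': k: 2→0; π[18]=0 (border '')
j=19 s[j]='d': π[19]=0 (border '')
j=20 s[j]='b': π[20]=1 (border 'b')

[0, 0, 0, 0, 0, 0, 0, 0, 0, 0, 0, 0, 0, 0, 1, 0, 1, 2, 0, 0, 1]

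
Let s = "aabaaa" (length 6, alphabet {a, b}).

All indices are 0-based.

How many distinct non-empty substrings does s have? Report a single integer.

rank→(start, suffix):
  0 → (5, 'a')
  1 → (4, 'aa')
  2 → (3, 'aaa')
  3 → (0, 'aabaaa')
  4 → (1, 'abaaa')
  5 → (2, 'baaa')

SA = [5, 4, 3, 0, 1, 2]
rank  pair      lcp
   1  s[5:],s[4:]  1  'a'
   2  s[4:],s[3:]  2  'aa'
   3  s[3:],s[0:]  2  'aa'
   4  s[0:],s[1:]  1  'a'
   5  s[1:],s[2:]  0  ''

n(n+1)/2 = 6·7/2 = 21
Σ LCP = 0 + 1 + 2 + 2 + 1 + 0 = 6
distinct = 21 − 6 = 15

15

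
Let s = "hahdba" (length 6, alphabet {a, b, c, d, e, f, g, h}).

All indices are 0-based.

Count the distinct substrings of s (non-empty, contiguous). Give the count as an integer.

rank | idx | suffix
   0 |   5 | a
   1 |   1 | ahdba
   2 |   4 | ba
   3 |   3 | dba
   4 |   0 | hahdba
   5 |   2 | hdba

SA = [5, 1, 4, 3, 0, 2]
rank  pair      lcp
   1  s[5:],s[1:]  1  'a'
   2  s[1:],s[4:]  0  ''
   3  s[4:],s[3:]  0  ''
   4  s[3:],s[0:]  0  ''
   5  s[0:],s[2:]  1  'h'

n(n+1)/2 = 6·7/2 = 21
Σ LCP = 0 + 1 + 0 + 0 + 0 + 1 = 2
distinct = 21 − 2 = 19

19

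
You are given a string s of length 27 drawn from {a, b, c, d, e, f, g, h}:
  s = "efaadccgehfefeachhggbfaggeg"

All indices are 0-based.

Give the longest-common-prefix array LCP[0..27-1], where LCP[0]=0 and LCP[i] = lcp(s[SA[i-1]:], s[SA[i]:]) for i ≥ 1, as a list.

[0, 1, 1, 1, 0, 0, 1, 1, 0, 0, 1, 2, 1, 1, 0, 2, 1, 2, 0, 1, 1, 2, 1, 2, 0, 1, 1]

rank | idx | suffix
   0 |   2 | aadccgehfefeachhggbfaggeg
   1 |  14 | achhggbfaggeg
   2 |   3 | adccgehfefeachhggbfaggeg
   3 |  22 | aggeg
   4 |  20 | bfaggeg
   5 |   5 | ccgehfefeachhggbfaggeg
   6 |   6 | cgehfefeachhggbfaggeg
   7 |  15 | chhggbfaggeg
   8 |   4 | dccgehfefeachhggbfaggeg
   9 |  13 | eachhggbfaggeg
  10 |   0 | efaadccgehfefeachhggbfaggeg
  11 |  11 | efeachhggbfaggeg
  12 |  25 | eg
  13 |   8 | ehfefeachhggbfaggeg
  14 |   1 | faadccgehfefeachhggbfaggeg
  15 |  21 | faggeg
  16 |  12 | feachhggbfaggeg
  17 |  10 | fefeachhggbfaggeg
  18 |  26 | g
  19 |  19 | gbfaggeg
  20 |  24 | geg
  21 |   7 | gehfefeachhggbfaggeg
  22 |  18 | ggbfaggeg
  23 |  23 | ggeg
  24 |   9 | hfefeachhggbfaggeg
  25 |  17 | hggbfaggeg
  26 |  16 | hhggbfaggeg

SA = [2, 14, 3, 22, 20, 5, 6, 15, 4, 13, 0, 11, 25, 8, 1, 21, 12, 10, 26, 19, 24, 7, 18, 23, 9, 17, 16]
rank  pair      lcp
   1  s[2:],s[14:]  1  'a'
   2  s[14:],s[3:]  1  'a'
   3  s[3:],s[22:]  1  'a'
   4  s[22:],s[20:]  0  ''
   5  s[20:],s[5:]  0  ''
   6  s[5:],s[6:]  1  'c'
   7  s[6:],s[15:]  1  'c'
   8  s[15:],s[4:]  0  ''
   9  s[4:],s[13:]  0  ''
  10  s[13:],s[0:]  1  'e'
  11  s[0:],s[11:]  2  'ef'
  12  s[11:],s[25:]  1  'e'
  13  s[25:],s[8:]  1  'e'
  14  s[8:],s[1:]  0  ''
  15  s[1:],s[21:]  2  'fa'
  16  s[21:],s[12:]  1  'f'
  17  s[12:],s[10:]  2  'fe'
  18  s[10:],s[26:]  0  ''
  19  s[26:],s[19:]  1  'g'
  20  s[19:],s[24:]  1  'g'
  21  s[24:],s[7:]  2  'ge'
  22  s[7:],s[18:]  1  'g'
  23  s[18:],s[23:]  2  'gg'
  24  s[23:],s[9:]  0  ''
  25  s[9:],s[17:]  1  'h'
  26  s[17:],s[16:]  1  'h'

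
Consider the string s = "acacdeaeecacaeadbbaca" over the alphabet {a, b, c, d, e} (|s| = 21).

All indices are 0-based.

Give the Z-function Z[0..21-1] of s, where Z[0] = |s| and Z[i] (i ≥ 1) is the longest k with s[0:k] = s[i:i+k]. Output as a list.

Z[0]=21
i=1: i≥r, start 0; Z[1]=0
i=2: i≥r, start 0; Z[2]=2 scan→box=[2,4)
i=3: min(r-i=1, Z[1]=0)=0; Z[3]=0
i=4: i≥r, start 0; Z[4]=0
i=5: i≥r, start 0; Z[5]=0
i=6: i≥r, start 0; Z[6]=1 scan→box=[6,7)
i=7: i≥r, start 0; Z[7]=0
i=8: i≥r, start 0; Z[8]=0
i=9: i≥r, start 0; Z[9]=0
i=10: i≥r, start 0; Z[10]=3 scan→box=[10,13)
i=11: min(r-i=2, Z[1]=0)=0; Z[11]=0
i=12: min(r-i=1, Z[2]=2)=1; Z[12]=1
i=13: i≥r, start 0; Z[13]=0
i=14: i≥r, start 0; Z[14]=1 scan→box=[14,15)
i=15: i≥r, start 0; Z[15]=0
i=16: i≥r, start 0; Z[16]=0
i=17: i≥r, start 0; Z[17]=0
i=18: i≥r, start 0; Z[18]=3 scan→box=[18,21)
i=19: min(r-i=2, Z[1]=0)=0; Z[19]=0
i=20: min(r-i=1, Z[2]=2)=1; Z[20]=1

[21, 0, 2, 0, 0, 0, 1, 0, 0, 0, 3, 0, 1, 0, 1, 0, 0, 0, 3, 0, 1]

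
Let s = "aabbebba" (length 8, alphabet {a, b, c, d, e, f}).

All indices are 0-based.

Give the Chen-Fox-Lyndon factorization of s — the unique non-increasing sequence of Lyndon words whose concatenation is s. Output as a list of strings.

["aabbebb", "a"]

emit factor 1: 'aabbebb' (i=0, period=7)
emit factor 2: 'a' (i=7, period=1)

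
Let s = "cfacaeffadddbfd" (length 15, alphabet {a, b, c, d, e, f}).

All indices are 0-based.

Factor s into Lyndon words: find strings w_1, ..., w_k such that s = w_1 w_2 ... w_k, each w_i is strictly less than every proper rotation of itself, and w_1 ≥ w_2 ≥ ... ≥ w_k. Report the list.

["cf", "acaeffadddbfd"]

emit factor 1: 'cf' (i=0, period=2)
emit factor 2: 'acaeffadddbfd' (i=2, period=13)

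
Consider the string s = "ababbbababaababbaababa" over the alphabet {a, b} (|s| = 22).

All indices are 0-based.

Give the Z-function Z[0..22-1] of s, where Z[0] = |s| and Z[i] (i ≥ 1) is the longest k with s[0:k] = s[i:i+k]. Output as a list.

Z[0]=22
i=1: outside box; Z[1]=0
i=2: outside box; Z[2]=2 extend→box=[2,4)
i=3: min(r-i=1, Z[1]=0)=0; Z[3]=0
i=4: outside box; Z[4]=0
i=5: outside box; Z[5]=0
i=6: outside box; Z[6]=4 extend→box=[6,10)
i=7: min(r-i=3, Z[1]=0)=0; Z[7]=0
i=8: min(r-i=2, Z[2]=2)=2; Z[8]=3 extend→box=[8,11)
i=9: min(r-i=2, Z[1]=0)=0; Z[9]=0
i=10: min(r-i=1, Z[2]=2)=1; Z[10]=1
i=11: outside box; Z[11]=5 extend→box=[11,16)
i=12: min(r-i=4, Z[1]=0)=0; Z[12]=0
i=13: min(r-i=3, Z[2]=2)=2; Z[13]=2
i=14: min(r-i=2, Z[3]=0)=0; Z[14]=0
i=15: min(r-i=1, Z[4]=0)=0; Z[15]=0
i=16: outside box; Z[16]=1 extend→box=[16,17)
i=17: outside box; Z[17]=4 extend→box=[17,21)
i=18: min(r-i=3, Z[1]=0)=0; Z[18]=0
i=19: min(r-i=2, Z[2]=2)=2; Z[19]=3 extend→box=[19,22)
i=20: min(r-i=2, Z[1]=0)=0; Z[20]=0
i=21: min(r-i=1, Z[2]=2)=1; Z[21]=1

[22, 0, 2, 0, 0, 0, 4, 0, 3, 0, 1, 5, 0, 2, 0, 0, 1, 4, 0, 3, 0, 1]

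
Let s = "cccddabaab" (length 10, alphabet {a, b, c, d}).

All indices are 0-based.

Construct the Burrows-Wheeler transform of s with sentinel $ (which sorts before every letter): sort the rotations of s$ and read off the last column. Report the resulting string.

rank  rotation     last
    0  $cccddabaab  b
    1  aab$cccddab  b
    2  ab$cccddaba  a
    3  abaab$cccdd  d
    4  b$cccddabaa  a
    5  baab$cccdda  a
    6  cccddabaab$  $
    7  ccddabaab$c  c
    8  cddabaab$cc  c
    9  dabaab$cccd  d
   10  ddabaab$ccc  c

bbadaa$ccdc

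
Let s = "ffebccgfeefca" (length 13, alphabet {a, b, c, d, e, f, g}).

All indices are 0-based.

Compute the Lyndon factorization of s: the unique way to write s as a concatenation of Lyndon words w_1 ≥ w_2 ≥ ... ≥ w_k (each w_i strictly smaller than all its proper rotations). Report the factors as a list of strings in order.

emit factor 1: 'f' (i=0, period=1)
emit factor 2: 'f' (i=1, period=1)
emit factor 3: 'e' (i=2, period=1)
emit factor 4: 'bccgfeefc' (i=3, period=9)
emit factor 5: 'a' (i=12, period=1)

["f", "f", "e", "bccgfeefc", "a"]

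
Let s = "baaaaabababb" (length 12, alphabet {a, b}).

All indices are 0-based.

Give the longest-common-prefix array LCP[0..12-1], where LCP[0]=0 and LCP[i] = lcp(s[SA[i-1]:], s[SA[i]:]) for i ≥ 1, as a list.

[0, 4, 3, 2, 1, 4, 2, 0, 1, 2, 3, 1]

sorted suffixes:
  #0 SA[0]=1  'aaaaabababb'
  #1 SA[1]=2  'aaaabababb'
  #2 SA[2]=3  'aaabababb'
  #3 SA[3]=4  'aabababb'
  #4 SA[4]=5  'abababb'
  #5 SA[5]=7  'ababb'
  #6 SA[6]=9  'abb'
  #7 SA[7]=11  'b'
  #8 SA[8]=0  'baaaaabababb'
  #9 SA[9]=6  'bababb'
  #10 SA[10]=8  'babb'
  #11 SA[11]=10  'bb'

SA = [1, 2, 3, 4, 5, 7, 9, 11, 0, 6, 8, 10]
i: (SA[i-1],SA[i]) lcp shared
  1: (1,2) 4 'aaaa'
  2: (2,3) 3 'aaa'
  3: (3,4) 2 'aa'
  4: (4,5) 1 'a'
  5: (5,7) 4 'abab'
  6: (7,9) 2 'ab'
  7: (9,11) 0 ''
  8: (11,0) 1 'b'
  9: (0,6) 2 'ba'
  10: (6,8) 3 'bab'
  11: (8,10) 1 'b'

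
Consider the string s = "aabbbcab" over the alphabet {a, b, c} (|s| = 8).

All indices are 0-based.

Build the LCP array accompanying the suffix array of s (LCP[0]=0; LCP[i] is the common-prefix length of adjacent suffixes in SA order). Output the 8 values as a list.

rank→(start, suffix):
  0 → (0, 'aabbbcab')
  1 → (6, 'ab')
  2 → (1, 'abbbcab')
  3 → (7, 'b')
  4 → (2, 'bbbcab')
  5 → (3, 'bbcab')
  6 → (4, 'bcab')
  7 → (5, 'cab')

SA = [0, 6, 1, 7, 2, 3, 4, 5]
[i] adj suffixes → lcp
  [1] 0/6 → 1 ('a')
  [2] 6/1 → 2 ('ab')
  [3] 1/7 → 0 ('')
  [4] 7/2 → 1 ('b')
  [5] 2/3 → 2 ('bb')
  [6] 3/4 → 1 ('b')
  [7] 4/5 → 0 ('')

[0, 1, 2, 0, 1, 2, 1, 0]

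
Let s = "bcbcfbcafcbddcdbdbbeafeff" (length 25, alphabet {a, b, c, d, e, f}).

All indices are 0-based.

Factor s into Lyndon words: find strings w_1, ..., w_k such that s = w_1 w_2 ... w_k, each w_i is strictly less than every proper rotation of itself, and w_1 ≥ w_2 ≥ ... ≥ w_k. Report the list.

["bcbcf", "bc", "afcbddcdbdbbeafeff"]

emit factor 1: 'bcbcf' (i=0, period=5)
emit factor 2: 'bc' (i=5, period=2)
emit factor 3: 'afcbddcdbdbbeafeff' (i=7, period=18)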